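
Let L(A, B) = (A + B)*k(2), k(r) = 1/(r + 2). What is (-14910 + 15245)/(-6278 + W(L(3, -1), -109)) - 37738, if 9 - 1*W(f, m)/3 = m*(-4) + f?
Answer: -570636968/15121 ≈ -37738.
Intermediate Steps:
k(r) = 1/(2 + r)
L(A, B) = A/4 + B/4 (L(A, B) = (A + B)/(2 + 2) = (A + B)/4 = (A + B)*(¼) = A/4 + B/4)
W(f, m) = 27 - 3*f + 12*m (W(f, m) = 27 - 3*(m*(-4) + f) = 27 - 3*(-4*m + f) = 27 - 3*(f - 4*m) = 27 + (-3*f + 12*m) = 27 - 3*f + 12*m)
(-14910 + 15245)/(-6278 + W(L(3, -1), -109)) - 37738 = (-14910 + 15245)/(-6278 + (27 - 3*((¼)*3 + (¼)*(-1)) + 12*(-109))) - 37738 = 335/(-6278 + (27 - 3*(¾ - ¼) - 1308)) - 37738 = 335/(-6278 + (27 - 3*½ - 1308)) - 37738 = 335/(-6278 + (27 - 3/2 - 1308)) - 37738 = 335/(-6278 - 2565/2) - 37738 = 335/(-15121/2) - 37738 = 335*(-2/15121) - 37738 = -670/15121 - 37738 = -570636968/15121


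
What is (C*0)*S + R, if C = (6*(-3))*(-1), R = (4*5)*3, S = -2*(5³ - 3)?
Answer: 60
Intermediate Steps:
S = -244 (S = -2*(125 - 3) = -2*122 = -244)
R = 60 (R = 20*3 = 60)
C = 18 (C = -18*(-1) = 18)
(C*0)*S + R = (18*0)*(-244) + 60 = 0*(-244) + 60 = 0 + 60 = 60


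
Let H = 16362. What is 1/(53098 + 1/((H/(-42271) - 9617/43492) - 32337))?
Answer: 59451086522195/3156733790317059778 ≈ 1.8833e-5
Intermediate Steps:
1/(53098 + 1/((H/(-42271) - 9617/43492) - 32337)) = 1/(53098 + 1/((16362/(-42271) - 9617/43492) - 32337)) = 1/(53098 + 1/((16362*(-1/42271) - 9617*1/43492) - 32337)) = 1/(53098 + 1/((-16362/42271 - 9617/43492) - 32337)) = 1/(53098 + 1/(-1118136311/1838450332 - 32337)) = 1/(53098 + 1/(-59451086522195/1838450332)) = 1/(53098 - 1838450332/59451086522195) = 1/(3156733790317059778/59451086522195) = 59451086522195/3156733790317059778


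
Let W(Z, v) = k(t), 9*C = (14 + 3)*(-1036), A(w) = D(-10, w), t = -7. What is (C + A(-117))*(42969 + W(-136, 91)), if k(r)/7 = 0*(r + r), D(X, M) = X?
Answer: -253545746/3 ≈ -8.4515e+7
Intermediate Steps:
A(w) = -10
k(r) = 0 (k(r) = 7*(0*(r + r)) = 7*(0*(2*r)) = 7*0 = 0)
C = -17612/9 (C = ((14 + 3)*(-1036))/9 = (17*(-1036))/9 = (⅑)*(-17612) = -17612/9 ≈ -1956.9)
W(Z, v) = 0
(C + A(-117))*(42969 + W(-136, 91)) = (-17612/9 - 10)*(42969 + 0) = -17702/9*42969 = -253545746/3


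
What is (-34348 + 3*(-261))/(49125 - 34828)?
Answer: -35131/14297 ≈ -2.4572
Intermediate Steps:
(-34348 + 3*(-261))/(49125 - 34828) = (-34348 - 783)/14297 = -35131*1/14297 = -35131/14297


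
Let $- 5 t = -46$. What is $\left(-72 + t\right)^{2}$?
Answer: $\frac{98596}{25} \approx 3943.8$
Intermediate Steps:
$t = \frac{46}{5}$ ($t = \left(- \frac{1}{5}\right) \left(-46\right) = \frac{46}{5} \approx 9.2$)
$\left(-72 + t\right)^{2} = \left(-72 + \frac{46}{5}\right)^{2} = \left(- \frac{314}{5}\right)^{2} = \frac{98596}{25}$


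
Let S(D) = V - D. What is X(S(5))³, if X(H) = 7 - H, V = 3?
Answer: 729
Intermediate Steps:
S(D) = 3 - D
X(S(5))³ = (7 - (3 - 1*5))³ = (7 - (3 - 5))³ = (7 - 1*(-2))³ = (7 + 2)³ = 9³ = 729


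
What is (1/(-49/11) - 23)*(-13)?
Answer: 14794/49 ≈ 301.92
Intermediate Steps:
(1/(-49/11) - 23)*(-13) = (-11/49 - 23)*(-13) = -1138/49*(-13) = 14794/49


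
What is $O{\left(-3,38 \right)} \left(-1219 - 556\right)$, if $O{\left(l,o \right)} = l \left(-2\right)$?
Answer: $-10650$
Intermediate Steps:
$O{\left(l,o \right)} = - 2 l$
$O{\left(-3,38 \right)} \left(-1219 - 556\right) = \left(-2\right) \left(-3\right) \left(-1219 - 556\right) = 6 \left(-1775\right) = -10650$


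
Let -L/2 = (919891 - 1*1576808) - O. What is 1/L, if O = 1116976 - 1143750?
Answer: 1/1260286 ≈ 7.9347e-7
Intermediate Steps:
O = -26774
L = 1260286 (L = -2*((919891 - 1*1576808) - 1*(-26774)) = -2*((919891 - 1576808) + 26774) = -2*(-656917 + 26774) = -2*(-630143) = 1260286)
1/L = 1/1260286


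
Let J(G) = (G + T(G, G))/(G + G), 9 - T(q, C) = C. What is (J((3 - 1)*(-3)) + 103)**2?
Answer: 167281/16 ≈ 10455.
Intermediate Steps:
T(q, C) = 9 - C
J(G) = 9/(2*G) (J(G) = (G + (9 - G))/(G + G) = 9/((2*G)) = 9*(1/(2*G)) = 9/(2*G))
(J((3 - 1)*(-3)) + 103)**2 = (9/(2*(((3 - 1)*(-3)))) + 103)**2 = (9/(2*((2*(-3)))) + 103)**2 = ((9/2)/(-6) + 103)**2 = ((9/2)*(-1/6) + 103)**2 = (-3/4 + 103)**2 = (409/4)**2 = 167281/16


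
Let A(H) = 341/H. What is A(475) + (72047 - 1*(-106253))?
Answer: 84692841/475 ≈ 1.7830e+5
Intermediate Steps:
A(475) + (72047 - 1*(-106253)) = 341/475 + (72047 - 1*(-106253)) = 341*(1/475) + (72047 + 106253) = 341/475 + 178300 = 84692841/475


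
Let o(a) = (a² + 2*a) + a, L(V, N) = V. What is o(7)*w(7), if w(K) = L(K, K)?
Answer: 490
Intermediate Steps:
w(K) = K
o(a) = a² + 3*a
o(7)*w(7) = (7*(3 + 7))*7 = (7*10)*7 = 70*7 = 490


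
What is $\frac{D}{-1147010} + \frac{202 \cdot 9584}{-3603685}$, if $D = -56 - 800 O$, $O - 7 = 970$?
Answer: $\frac{59626734668}{413346273185} \approx 0.14425$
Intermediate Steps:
$O = 977$ ($O = 7 + 970 = 977$)
$D = -781656$ ($D = -56 - 781600 = -781656$)
$\frac{D}{-1147010} + \frac{202 \cdot 9584}{-3603685} = - \frac{781656}{-1147010} + \frac{202 \cdot 9584}{-3603685} = \left(-781656\right) \left(- \frac{1}{1147010}\right) + 1935968 \left(- \frac{1}{3603685}\right) = \frac{390828}{573505} - \frac{1935968}{3603685} = \frac{59626734668}{413346273185}$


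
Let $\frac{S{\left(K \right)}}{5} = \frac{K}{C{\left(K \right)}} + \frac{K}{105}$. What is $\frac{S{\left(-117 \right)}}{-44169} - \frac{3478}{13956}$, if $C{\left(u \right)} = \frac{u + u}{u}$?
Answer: $- \frac{87184940}{359579829} \approx -0.24246$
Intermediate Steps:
$C{\left(u \right)} = 2$ ($C{\left(u \right)} = \frac{2 u}{u} = 2$)
$S{\left(K \right)} = \frac{107 K}{42}$ ($S{\left(K \right)} = 5 \left(\frac{K}{2} + \frac{K}{105}\right) = 5 \frac{107 K}{210} = \frac{107 K}{42}$)
$\frac{S{\left(-117 \right)}}{-44169} - \frac{3478}{13956} = \frac{\frac{107}{42} \left(-117\right)}{-44169} - \frac{3478}{13956} = \left(- \frac{4173}{14}\right) \left(- \frac{1}{44169}\right) - \frac{1739}{6978} = \frac{1391}{206122} - \frac{1739}{6978} = - \frac{87184940}{359579829}$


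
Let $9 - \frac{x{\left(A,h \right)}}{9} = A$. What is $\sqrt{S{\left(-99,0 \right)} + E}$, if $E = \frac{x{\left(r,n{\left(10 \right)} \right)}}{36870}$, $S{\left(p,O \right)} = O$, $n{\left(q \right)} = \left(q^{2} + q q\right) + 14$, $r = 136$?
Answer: $\frac{i \sqrt{4682490}}{12290} \approx 0.17607 i$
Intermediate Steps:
$n{\left(q \right)} = 14 + 2 q^{2}$ ($n{\left(q \right)} = \left(q^{2} + q^{2}\right) + 14 = 2 q^{2} + 14 = 14 + 2 q^{2}$)
$x{\left(A,h \right)} = 81 - 9 A$
$E = - \frac{381}{12290}$ ($E = \frac{81 - 1224}{36870} = \left(81 - 1224\right) \frac{1}{36870} = \left(-1143\right) \frac{1}{36870} = - \frac{381}{12290} \approx -0.031001$)
$\sqrt{S{\left(-99,0 \right)} + E} = \sqrt{0 - \frac{381}{12290}} = \sqrt{- \frac{381}{12290}} = \frac{i \sqrt{4682490}}{12290}$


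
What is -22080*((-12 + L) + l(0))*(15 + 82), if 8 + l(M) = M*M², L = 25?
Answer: -10708800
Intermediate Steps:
l(M) = -8 + M³ (l(M) = -8 + M*M² = -8 + M³)
-22080*((-12 + L) + l(0))*(15 + 82) = -22080*((-12 + 25) + (-8 + 0³))*(15 + 82) = -22080*(13 + (-8 + 0))*97 = -22080*(13 - 8)*97 = -110400*97 = -22080*485 = -10708800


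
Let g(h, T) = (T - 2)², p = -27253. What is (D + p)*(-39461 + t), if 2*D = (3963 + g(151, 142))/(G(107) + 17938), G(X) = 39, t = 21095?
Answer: 8997786227217/17977 ≈ 5.0052e+8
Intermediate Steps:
g(h, T) = (-2 + T)²
D = 23563/35954 (D = ((3963 + (-2 + 142)²)/(39 + 17938))/2 = ((3963 + 140²)/17977)/2 = ((3963 + 19600)*(1/17977))/2 = (23563*(1/17977))/2 = (½)*(23563/17977) = 23563/35954 ≈ 0.65536)
(D + p)*(-39461 + t) = (23563/35954 - 27253)*(-39461 + 21095) = -979830799/35954*(-18366) = 8997786227217/17977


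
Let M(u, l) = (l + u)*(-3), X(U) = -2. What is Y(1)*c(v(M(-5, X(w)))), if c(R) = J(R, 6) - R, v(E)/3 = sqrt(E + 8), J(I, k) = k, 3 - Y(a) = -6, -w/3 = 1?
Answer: 54 - 27*sqrt(29) ≈ -91.399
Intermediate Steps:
w = -3 (w = -3*1 = -3)
Y(a) = 9 (Y(a) = 3 - 1*(-6) = 3 + 6 = 9)
M(u, l) = -3*l - 3*u
v(E) = 3*sqrt(8 + E) (v(E) = 3*sqrt(E + 8) = 3*sqrt(8 + E))
c(R) = 6 - R
Y(1)*c(v(M(-5, X(w)))) = 9*(6 - 3*sqrt(8 + (-3*(-2) - 3*(-5)))) = 9*(6 - 3*sqrt(8 + (6 + 15))) = 9*(6 - 3*sqrt(8 + 21)) = 9*(6 - 3*sqrt(29)) = 54 - 27*sqrt(29)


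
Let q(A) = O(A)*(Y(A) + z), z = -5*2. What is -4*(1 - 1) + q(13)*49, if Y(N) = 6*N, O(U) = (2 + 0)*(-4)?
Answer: -26656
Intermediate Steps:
O(U) = -8 (O(U) = 2*(-4) = -8)
z = -10
q(A) = 80 - 48*A (q(A) = -8*(6*A - 10) = -8*(-10 + 6*A) = 80 - 48*A)
-4*(1 - 1) + q(13)*49 = -4*(1 - 1) + (80 - 48*13)*49 = -4*0 + (80 - 624)*49 = 0 - 544*49 = 0 - 26656 = -26656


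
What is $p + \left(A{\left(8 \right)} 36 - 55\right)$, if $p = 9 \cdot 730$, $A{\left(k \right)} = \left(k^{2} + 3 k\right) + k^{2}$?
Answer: $11987$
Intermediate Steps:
$A{\left(k \right)} = 2 k^{2} + 3 k$
$p = 6570$
$p + \left(A{\left(8 \right)} 36 - 55\right) = 6570 - \left(55 - 8 \left(3 + 2 \cdot 8\right) 36\right) = 6570 - \left(55 - 8 \left(3 + 16\right) 36\right) = 6570 - \left(55 - 8 \cdot 19 \cdot 36\right) = 6570 + \left(152 \cdot 36 - 55\right) = 6570 + \left(5472 - 55\right) = 6570 + 5417 = 11987$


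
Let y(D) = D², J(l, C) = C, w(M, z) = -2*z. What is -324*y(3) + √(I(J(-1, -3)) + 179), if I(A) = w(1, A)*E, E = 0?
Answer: -2916 + √179 ≈ -2902.6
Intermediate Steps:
I(A) = 0 (I(A) = -2*A*0 = 0)
-324*y(3) + √(I(J(-1, -3)) + 179) = -324*3² + √(0 + 179) = -324*9 + √179 = -2916 + √179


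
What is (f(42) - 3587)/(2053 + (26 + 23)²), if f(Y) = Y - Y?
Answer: -211/262 ≈ -0.80534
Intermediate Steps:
f(Y) = 0
(f(42) - 3587)/(2053 + (26 + 23)²) = (0 - 3587)/(2053 + (26 + 23)²) = -3587/(2053 + 49²) = -3587/(2053 + 2401) = -3587/4454 = -3587*1/4454 = -211/262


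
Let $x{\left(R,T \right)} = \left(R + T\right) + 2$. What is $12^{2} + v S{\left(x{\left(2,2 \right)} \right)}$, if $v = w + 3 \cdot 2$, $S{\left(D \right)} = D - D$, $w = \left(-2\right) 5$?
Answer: $144$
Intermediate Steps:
$w = -10$
$x{\left(R,T \right)} = 2 + R + T$
$S{\left(D \right)} = 0$
$v = -4$ ($v = -10 + 3 \cdot 2 = -10 + 6 = -4$)
$12^{2} + v S{\left(x{\left(2,2 \right)} \right)} = 12^{2} - 0 = 144 + 0 = 144$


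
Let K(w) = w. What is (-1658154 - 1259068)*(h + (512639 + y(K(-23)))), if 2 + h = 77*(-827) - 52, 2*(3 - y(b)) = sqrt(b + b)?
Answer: -1309567210798 + 1458611*I*sqrt(46) ≈ -1.3096e+12 + 9.8928e+6*I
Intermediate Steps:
y(b) = 3 - sqrt(2)*sqrt(b)/2 (y(b) = 3 - sqrt(b + b)/2 = 3 - sqrt(2)*sqrt(b)/2)
h = -63733 (h = -2 + (77*(-827) - 52) = -2 + (-63679 - 52) = -2 - 63731 = -63733)
(-1658154 - 1259068)*(h + (512639 + y(K(-23)))) = (-1658154 - 1259068)*(-63733 + (512639 + (3 - sqrt(2)*sqrt(-23)/2))) = -2917222*(-63733 + (512639 + (3 - sqrt(2)*I*sqrt(23)/2))) = -2917222*(-63733 + (512639 + (3 - I*sqrt(46)/2))) = -2917222*(-63733 + (512642 - I*sqrt(46)/2)) = -2917222*(448909 - I*sqrt(46)/2) = -1309567210798 + 1458611*I*sqrt(46)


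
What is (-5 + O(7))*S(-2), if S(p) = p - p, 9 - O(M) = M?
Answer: 0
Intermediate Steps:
O(M) = 9 - M
S(p) = 0
(-5 + O(7))*S(-2) = (-5 + (9 - 1*7))*0 = (-5 + (9 - 7))*0 = (-5 + 2)*0 = -3*0 = 0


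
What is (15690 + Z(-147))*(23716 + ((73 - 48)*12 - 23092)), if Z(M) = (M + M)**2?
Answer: 94364424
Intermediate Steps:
Z(M) = 4*M**2 (Z(M) = (2*M)**2 = 4*M**2)
(15690 + Z(-147))*(23716 + ((73 - 48)*12 - 23092)) = (15690 + 4*(-147)**2)*(23716 + ((73 - 48)*12 - 23092)) = (15690 + 4*21609)*(23716 + (25*12 - 23092)) = (15690 + 86436)*(23716 + (300 - 23092)) = 102126*(23716 - 22792) = 102126*924 = 94364424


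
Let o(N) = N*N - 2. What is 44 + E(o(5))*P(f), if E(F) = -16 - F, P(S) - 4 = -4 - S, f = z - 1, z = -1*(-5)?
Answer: 200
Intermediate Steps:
z = 5
o(N) = -2 + N**2 (o(N) = N**2 - 2 = -2 + N**2)
f = 4 (f = 5 - 1 = 4)
P(S) = -S (P(S) = 4 + (-4 - S) = -S)
44 + E(o(5))*P(f) = 44 + (-16 - (-2 + 5**2))*(-1*4) = 44 + (-16 - (-2 + 25))*(-4) = 44 + (-16 - 1*23)*(-4) = 44 + (-16 - 23)*(-4) = 44 - 39*(-4) = 44 + 156 = 200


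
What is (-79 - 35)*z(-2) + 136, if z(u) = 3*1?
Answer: -206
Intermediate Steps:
z(u) = 3
(-79 - 35)*z(-2) + 136 = (-79 - 35)*3 + 136 = -114*3 + 136 = -342 + 136 = -206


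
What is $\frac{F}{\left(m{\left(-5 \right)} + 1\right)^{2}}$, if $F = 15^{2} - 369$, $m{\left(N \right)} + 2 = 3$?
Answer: $-36$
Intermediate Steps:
$m{\left(N \right)} = 1$ ($m{\left(N \right)} = -2 + 3 = 1$)
$F = -144$ ($F = 225 - 369 = -144$)
$\frac{F}{\left(m{\left(-5 \right)} + 1\right)^{2}} = - \frac{144}{\left(1 + 1\right)^{2}} = - \frac{144}{2^{2}} = - \frac{144}{4} = \left(-144\right) \frac{1}{4} = -36$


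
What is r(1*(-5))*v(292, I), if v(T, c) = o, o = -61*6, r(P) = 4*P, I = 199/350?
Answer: 7320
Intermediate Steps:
I = 199/350 (I = 199*(1/350) = 199/350 ≈ 0.56857)
o = -366
v(T, c) = -366
r(1*(-5))*v(292, I) = (4*(1*(-5)))*(-366) = (4*(-5))*(-366) = -20*(-366) = 7320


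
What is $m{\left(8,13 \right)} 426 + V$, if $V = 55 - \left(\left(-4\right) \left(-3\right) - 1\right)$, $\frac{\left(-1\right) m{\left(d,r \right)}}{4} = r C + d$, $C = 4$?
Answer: $-102196$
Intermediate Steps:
$m{\left(d,r \right)} = - 16 r - 4 d$ ($m{\left(d,r \right)} = - 4 \left(r 4 + d\right) = - 4 \left(4 r + d\right) = - 4 \left(d + 4 r\right) = - 16 r - 4 d$)
$V = 44$ ($V = 55 - \left(12 - 1\right) = 55 - 11 = 44$)
$m{\left(8,13 \right)} 426 + V = \left(\left(-16\right) 13 - 32\right) 426 + 44 = \left(-208 - 32\right) 426 + 44 = \left(-240\right) 426 + 44 = -102240 + 44 = -102196$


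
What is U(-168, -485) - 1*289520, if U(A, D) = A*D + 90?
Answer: -207950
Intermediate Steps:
U(A, D) = 90 + A*D
U(-168, -485) - 1*289520 = (90 - 168*(-485)) - 1*289520 = (90 + 81480) - 289520 = 81570 - 289520 = -207950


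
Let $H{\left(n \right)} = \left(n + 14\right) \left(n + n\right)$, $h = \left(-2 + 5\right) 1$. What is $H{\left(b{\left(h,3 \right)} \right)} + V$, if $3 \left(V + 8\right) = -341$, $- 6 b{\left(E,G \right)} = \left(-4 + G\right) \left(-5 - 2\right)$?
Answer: $- \frac{2729}{18} \approx -151.61$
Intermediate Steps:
$h = 3$ ($h = 3 \cdot 1 = 3$)
$b{\left(E,G \right)} = - \frac{14}{3} + \frac{7 G}{6}$ ($b{\left(E,G \right)} = - \frac{\left(-4 + G\right) \left(-5 - 2\right)}{6} = - \frac{\left(-4 + G\right) \left(-7\right)}{6} = - \frac{28 - 7 G}{6} = - \frac{14}{3} + \frac{7 G}{6}$)
$H{\left(n \right)} = 2 n \left(14 + n\right)$ ($H{\left(n \right)} = \left(14 + n\right) 2 n = 2 n \left(14 + n\right)$)
$V = - \frac{365}{3}$ ($V = -8 + \frac{1}{3} \left(-341\right) = -8 - \frac{341}{3} = - \frac{365}{3} \approx -121.67$)
$H{\left(b{\left(h,3 \right)} \right)} + V = 2 \left(- \frac{14}{3} + \frac{7}{6} \cdot 3\right) \left(14 + \left(- \frac{14}{3} + \frac{7}{6} \cdot 3\right)\right) - \frac{365}{3} = 2 \left(- \frac{14}{3} + \frac{7}{2}\right) \left(14 + \left(- \frac{14}{3} + \frac{7}{2}\right)\right) - \frac{365}{3} = 2 \left(- \frac{7}{6}\right) \left(14 - \frac{7}{6}\right) - \frac{365}{3} = 2 \left(- \frac{7}{6}\right) \frac{77}{6} - \frac{365}{3} = - \frac{539}{18} - \frac{365}{3} = - \frac{2729}{18}$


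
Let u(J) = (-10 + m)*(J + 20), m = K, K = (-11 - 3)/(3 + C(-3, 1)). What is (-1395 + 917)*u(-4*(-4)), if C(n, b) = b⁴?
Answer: 232308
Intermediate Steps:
K = -7/2 (K = (-11 - 3)/(3 + 1⁴) = -14/(3 + 1) = -14/4 = -14*¼ = -7/2 ≈ -3.5000)
m = -7/2 ≈ -3.5000
u(J) = -270 - 27*J/2 (u(J) = (-10 - 7/2)*(J + 20) = -27*(20 + J)/2 = -270 - 27*J/2)
(-1395 + 917)*u(-4*(-4)) = (-1395 + 917)*(-270 - (-54)*(-4)) = -478*(-270 - 27/2*16) = -478*(-270 - 216) = -478*(-486) = 232308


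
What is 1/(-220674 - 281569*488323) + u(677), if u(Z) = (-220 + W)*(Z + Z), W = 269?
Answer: 16271808216011193/245256808489 ≈ 66346.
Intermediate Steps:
u(Z) = 98*Z (u(Z) = (-220 + 269)*(Z + Z) = 49*(2*Z) = 98*Z)
1/(-220674 - 281569*488323) + u(677) = 1/(-220674 - 281569*488323) + 98*677 = (1/488323)/(-502243) + 66346 = -1/502243*1/488323 + 66346 = -1/245256808489 + 66346 = 16271808216011193/245256808489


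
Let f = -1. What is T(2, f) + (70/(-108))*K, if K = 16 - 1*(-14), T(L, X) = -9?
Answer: -256/9 ≈ -28.444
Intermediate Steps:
K = 30 (K = 16 + 14 = 30)
T(2, f) + (70/(-108))*K = -9 + (70/(-108))*30 = -9 + (70*(-1/108))*30 = -9 - 35/54*30 = -9 - 175/9 = -256/9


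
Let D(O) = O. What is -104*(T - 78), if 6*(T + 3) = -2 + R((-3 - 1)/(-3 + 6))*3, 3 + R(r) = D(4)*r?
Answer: 8892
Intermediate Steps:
R(r) = -3 + 4*r
T = -15/2 (T = -3 + (-2 + (-3 + 4*((-3 - 1)/(-3 + 6)))*3)/6 = -3 + (-2 + (-3 + 4*(-4/3))*3)/6 = -3 + (-2 + (-3 - 16/3)*3)/6 = -3 + (-2 - 25/3*3)/6 = -3 + (-2 - 25)/6 = -3 + (⅙)*(-27) = -3 - 9/2 = -15/2 ≈ -7.5000)
-104*(T - 78) = -104*(-15/2 - 78) = -104*(-171/2) = 8892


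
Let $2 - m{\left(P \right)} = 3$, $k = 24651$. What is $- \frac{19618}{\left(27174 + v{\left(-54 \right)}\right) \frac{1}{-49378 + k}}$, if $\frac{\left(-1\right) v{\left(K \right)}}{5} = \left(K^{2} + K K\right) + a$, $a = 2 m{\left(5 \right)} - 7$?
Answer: $- \frac{485094286}{1941} \approx -2.4992 \cdot 10^{5}$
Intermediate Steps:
$m{\left(P \right)} = -1$ ($m{\left(P \right)} = 2 - 3 = -1$)
$a = -9$ ($a = 2 \left(-1\right) - 7 = -2 - 7 = -9$)
$v{\left(K \right)} = 45 - 10 K^{2}$ ($v{\left(K \right)} = - 5 \left(\left(K^{2} + K K\right) - 9\right) = - 5 \left(\left(K^{2} + K^{2}\right) - 9\right) = - 5 \left(2 K^{2} - 9\right) = - 5 \left(-9 + 2 K^{2}\right) = 45 - 10 K^{2}$)
$- \frac{19618}{\left(27174 + v{\left(-54 \right)}\right) \frac{1}{-49378 + k}} = - \frac{19618}{\left(27174 + \left(45 - 10 \left(-54\right)^{2}\right)\right) \frac{1}{-49378 + 24651}} = - \frac{19618}{\left(27174 + \left(45 - 29160\right)\right) \frac{1}{-24727}} = - \frac{19618}{\left(27174 + \left(45 - 29160\right)\right) \left(- \frac{1}{24727}\right)} = - \frac{19618}{\left(27174 - 29115\right) \left(- \frac{1}{24727}\right)} = - \frac{19618}{\left(-1941\right) \left(- \frac{1}{24727}\right)} = - \frac{19618}{\frac{1941}{24727}} = \left(-19618\right) \frac{24727}{1941} = - \frac{485094286}{1941}$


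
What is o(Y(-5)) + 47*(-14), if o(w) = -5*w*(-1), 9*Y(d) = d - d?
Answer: -658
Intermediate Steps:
Y(d) = 0 (Y(d) = (d - d)/9 = (1/9)*0 = 0)
o(w) = 5*w
o(Y(-5)) + 47*(-14) = 5*0 + 47*(-14) = 0 - 658 = -658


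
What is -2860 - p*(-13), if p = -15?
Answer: -3055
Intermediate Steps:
-2860 - p*(-13) = -2860 - (-15*(-13)) = -2860 - 195 = -3055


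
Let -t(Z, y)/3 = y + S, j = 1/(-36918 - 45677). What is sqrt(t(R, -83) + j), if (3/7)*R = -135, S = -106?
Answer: 2*sqrt(967009127395)/82595 ≈ 23.812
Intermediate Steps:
R = -315 (R = (7/3)*(-135) = -315)
j = -1/82595 (j = 1/(-82595) = -1/82595 ≈ -1.2107e-5)
t(Z, y) = 318 - 3*y (t(Z, y) = -3*(y - 106) = -3*(-106 + y) = 318 - 3*y)
sqrt(t(R, -83) + j) = sqrt((318 - 3*(-83)) - 1/82595) = sqrt((318 + 249) - 1/82595) = sqrt(567 - 1/82595) = sqrt(46831364/82595) = 2*sqrt(967009127395)/82595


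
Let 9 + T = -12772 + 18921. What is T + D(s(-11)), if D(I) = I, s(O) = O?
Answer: 6129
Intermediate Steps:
T = 6140 (T = -9 + (-12772 + 18921) = -9 + 6149 = 6140)
T + D(s(-11)) = 6140 - 11 = 6129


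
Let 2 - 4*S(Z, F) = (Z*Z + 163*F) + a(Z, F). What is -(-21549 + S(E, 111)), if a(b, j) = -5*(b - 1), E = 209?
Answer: 36732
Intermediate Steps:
a(b, j) = 5 - 5*b (a(b, j) = -5*(-1 + b) = 5 - 5*b)
S(Z, F) = -3/4 - 163*F/4 - Z**2/4 + 5*Z/4 (S(Z, F) = 1/2 - ((Z*Z + 163*F) + (5 - 5*Z))/4 = 1/2 - ((Z**2 + 163*F) + (5 - 5*Z))/4 = 1/2 - (5 + Z**2 - 5*Z + 163*F)/4 = 1/2 + (-5/4 - 163*F/4 - Z**2/4 + 5*Z/4) = -3/4 - 163*F/4 - Z**2/4 + 5*Z/4)
-(-21549 + S(E, 111)) = -(-21549 + (-3/4 - 163/4*111 - 1/4*209**2 + (5/4)*209)) = -(-21549 + (-3/4 - 18093/4 - 1/4*43681 + 1045/4)) = -(-21549 + (-3/4 - 18093/4 - 43681/4 + 1045/4)) = -(-21549 - 15183) = -1*(-36732) = 36732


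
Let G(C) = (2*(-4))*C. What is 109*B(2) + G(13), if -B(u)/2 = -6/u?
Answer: 550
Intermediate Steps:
G(C) = -8*C
B(u) = 12/u (B(u) = -(-12)/u = 12/u)
109*B(2) + G(13) = 109*(12/2) - 8*13 = 109*(12*(½)) - 104 = 109*6 - 104 = 654 - 104 = 550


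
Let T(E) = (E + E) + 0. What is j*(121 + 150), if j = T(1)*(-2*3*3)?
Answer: -9756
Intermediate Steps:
T(E) = 2*E (T(E) = 2*E + 0 = 2*E)
j = -36 (j = (2*1)*(-2*3*3) = 2*(-6*3) = 2*(-18) = -36)
j*(121 + 150) = -36*(121 + 150) = -36*271 = -9756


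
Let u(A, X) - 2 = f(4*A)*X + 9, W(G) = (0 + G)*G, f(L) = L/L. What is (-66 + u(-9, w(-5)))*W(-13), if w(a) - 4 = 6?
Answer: -7605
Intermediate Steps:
f(L) = 1
W(G) = G**2 (W(G) = G*G = G**2)
w(a) = 10 (w(a) = 4 + 6 = 10)
u(A, X) = 11 + X (u(A, X) = 2 + (1*X + 9) = 2 + (X + 9) = 2 + (9 + X) = 11 + X)
(-66 + u(-9, w(-5)))*W(-13) = (-66 + (11 + 10))*(-13)**2 = (-66 + 21)*169 = -45*169 = -7605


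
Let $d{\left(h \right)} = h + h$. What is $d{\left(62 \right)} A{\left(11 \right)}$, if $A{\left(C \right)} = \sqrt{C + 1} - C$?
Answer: $-1364 + 248 \sqrt{3} \approx -934.45$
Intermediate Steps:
$d{\left(h \right)} = 2 h$
$A{\left(C \right)} = \sqrt{1 + C} - C$
$d{\left(62 \right)} A{\left(11 \right)} = 2 \cdot 62 \left(\sqrt{1 + 11} - 11\right) = 124 \left(\sqrt{12} - 11\right) = 124 \left(2 \sqrt{3} - 11\right) = 124 \left(-11 + 2 \sqrt{3}\right) = -1364 + 248 \sqrt{3}$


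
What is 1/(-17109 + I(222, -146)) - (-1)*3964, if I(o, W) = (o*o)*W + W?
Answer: 28591218115/7212719 ≈ 3964.0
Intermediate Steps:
I(o, W) = W + W*o**2 (I(o, W) = o**2*W + W = W*o**2 + W = W + W*o**2)
1/(-17109 + I(222, -146)) - (-1)*3964 = 1/(-17109 - 146*(1 + 222**2)) - (-1)*3964 = 1/(-17109 - 146*(1 + 49284)) - 1*(-3964) = 1/(-17109 - 146*49285) + 3964 = 1/(-17109 - 7195610) + 3964 = 1/(-7212719) + 3964 = -1/7212719 + 3964 = 28591218115/7212719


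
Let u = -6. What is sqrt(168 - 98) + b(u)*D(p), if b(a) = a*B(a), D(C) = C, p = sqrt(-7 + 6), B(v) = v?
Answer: sqrt(70) + 36*I ≈ 8.3666 + 36.0*I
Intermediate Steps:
p = I (p = sqrt(-1) = I ≈ 1.0*I)
b(a) = a**2 (b(a) = a*a = a**2)
sqrt(168 - 98) + b(u)*D(p) = sqrt(168 - 98) + (-6)**2*I = sqrt(70) + 36*I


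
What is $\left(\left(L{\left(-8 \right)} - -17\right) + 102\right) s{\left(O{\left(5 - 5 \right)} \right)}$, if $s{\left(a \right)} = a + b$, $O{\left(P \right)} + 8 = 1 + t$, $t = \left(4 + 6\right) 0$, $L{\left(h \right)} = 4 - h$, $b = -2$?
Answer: $-1179$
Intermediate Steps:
$t = 0$ ($t = 10 \cdot 0 = 0$)
$O{\left(P \right)} = -7$ ($O{\left(P \right)} = -8 + \left(1 + 0\right) = -8 + 1 = -7$)
$s{\left(a \right)} = -2 + a$ ($s{\left(a \right)} = a - 2 = -2 + a$)
$\left(\left(L{\left(-8 \right)} - -17\right) + 102\right) s{\left(O{\left(5 - 5 \right)} \right)} = \left(\left(\left(4 - -8\right) - -17\right) + 102\right) \left(-2 - 7\right) = \left(\left(\left(4 + 8\right) + 17\right) + 102\right) \left(-9\right) = \left(\left(12 + 17\right) + 102\right) \left(-9\right) = \left(29 + 102\right) \left(-9\right) = 131 \left(-9\right) = -1179$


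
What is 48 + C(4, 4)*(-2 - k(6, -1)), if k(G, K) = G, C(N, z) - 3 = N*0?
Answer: 24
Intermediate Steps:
C(N, z) = 3 (C(N, z) = 3 + N*0 = 3 + 0 = 3)
48 + C(4, 4)*(-2 - k(6, -1)) = 48 + 3*(-2 - 1*6) = 48 + 3*(-2 - 6) = 48 + 3*(-8) = 48 - 24 = 24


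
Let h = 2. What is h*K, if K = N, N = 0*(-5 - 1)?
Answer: 0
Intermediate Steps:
N = 0 (N = 0*(-6) = 0)
K = 0
h*K = 2*0 = 0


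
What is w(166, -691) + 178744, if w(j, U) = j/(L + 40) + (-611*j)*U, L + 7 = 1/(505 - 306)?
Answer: 230747353757/3284 ≈ 7.0264e+7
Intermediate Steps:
L = -1392/199 (L = -7 + 1/(505 - 306) = -7 + 1/199 = -1392/199 ≈ -6.9950)
w(j, U) = 199*j/6568 - 611*U*j (w(j, U) = j/(-1392/199 + 40) + (-611*j)*U = j/(6568/199) - 611*U*j = 199*j/6568 - 611*U*j)
w(166, -691) + 178744 = (1/6568)*166*(199 - 4013048*(-691)) + 178744 = (1/6568)*166*(199 + 2773016168) + 178744 = (1/6568)*166*2773016367 + 178744 = 230160358461/3284 + 178744 = 230747353757/3284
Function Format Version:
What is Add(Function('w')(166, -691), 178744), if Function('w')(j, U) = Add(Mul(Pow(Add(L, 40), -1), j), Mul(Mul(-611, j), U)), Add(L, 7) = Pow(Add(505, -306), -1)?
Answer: Rational(230747353757, 3284) ≈ 7.0264e+7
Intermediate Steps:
L = Rational(-1392, 199) (L = Add(-7, Pow(Add(505, -306), -1)) = Add(-7, Pow(199, -1)) = Add(-7, Rational(1, 199)) = Rational(-1392, 199) ≈ -6.9950)
Function('w')(j, U) = Add(Mul(Rational(199, 6568), j), Mul(-611, U, j)) (Function('w')(j, U) = Add(Mul(Pow(Add(Rational(-1392, 199), 40), -1), j), Mul(Mul(-611, j), U)) = Add(Mul(Pow(Rational(6568, 199), -1), j), Mul(-611, U, j)) = Add(Mul(Rational(199, 6568), j), Mul(-611, U, j)))
Add(Function('w')(166, -691), 178744) = Add(Mul(Rational(1, 6568), 166, Add(199, Mul(-4013048, -691))), 178744) = Add(Mul(Rational(1, 6568), 166, Add(199, 2773016168)), 178744) = Add(Mul(Rational(1, 6568), 166, 2773016367), 178744) = Add(Rational(230160358461, 3284), 178744) = Rational(230747353757, 3284)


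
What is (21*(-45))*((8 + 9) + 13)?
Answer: -28350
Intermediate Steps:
(21*(-45))*((8 + 9) + 13) = -945*(17 + 13) = -945*30 = -28350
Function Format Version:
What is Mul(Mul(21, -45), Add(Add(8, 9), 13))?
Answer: -28350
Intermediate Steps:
Mul(Mul(21, -45), Add(Add(8, 9), 13)) = Mul(-945, Add(17, 13)) = Mul(-945, 30) = -28350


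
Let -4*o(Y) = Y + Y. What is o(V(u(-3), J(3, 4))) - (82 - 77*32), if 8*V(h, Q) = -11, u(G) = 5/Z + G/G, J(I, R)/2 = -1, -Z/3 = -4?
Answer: 38123/16 ≈ 2382.7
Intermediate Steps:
Z = 12 (Z = -3*(-4) = 12)
J(I, R) = -2 (J(I, R) = 2*(-1) = -2)
u(G) = 17/12 (u(G) = 5/12 + G/G = 5*(1/12) + 1 = 5/12 + 1 = 17/12)
V(h, Q) = -11/8 (V(h, Q) = (1/8)*(-11) = -11/8)
o(Y) = -Y/2 (o(Y) = -(Y + Y)/4 = -Y/2)
o(V(u(-3), J(3, 4))) - (82 - 77*32) = -1/2*(-11/8) - (82 - 77*32) = 11/16 - (82 - 2464) = 11/16 - 1*(-2382) = 11/16 + 2382 = 38123/16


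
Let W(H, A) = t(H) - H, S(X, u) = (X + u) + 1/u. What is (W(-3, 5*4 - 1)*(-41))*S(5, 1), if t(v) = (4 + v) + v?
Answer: -287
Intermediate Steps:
S(X, u) = X + u + 1/u
t(v) = 4 + 2*v
W(H, A) = 4 + H (W(H, A) = (4 + 2*H) - H = 4 + H)
(W(-3, 5*4 - 1)*(-41))*S(5, 1) = ((4 - 3)*(-41))*(5 + 1 + 1/1) = (1*(-41))*(5 + 1 + 1) = -41*7 = -287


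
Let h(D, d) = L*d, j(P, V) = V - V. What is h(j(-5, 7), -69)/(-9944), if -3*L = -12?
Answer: 69/2486 ≈ 0.027755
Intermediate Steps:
L = 4 (L = -⅓*(-12) = 4)
j(P, V) = 0
h(D, d) = 4*d
h(j(-5, 7), -69)/(-9944) = (4*(-69))/(-9944) = -276*(-1/9944) = 69/2486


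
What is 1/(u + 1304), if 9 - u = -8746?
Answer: 1/10059 ≈ 9.9413e-5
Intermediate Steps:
u = 8755 (u = 9 - 1*(-8746) = 9 + 8746 = 8755)
1/(u + 1304) = 1/(8755 + 1304) = 1/10059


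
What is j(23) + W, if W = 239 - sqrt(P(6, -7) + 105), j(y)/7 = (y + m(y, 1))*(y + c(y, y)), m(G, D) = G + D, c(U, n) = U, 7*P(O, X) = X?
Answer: 15373 - 2*sqrt(26) ≈ 15363.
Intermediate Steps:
P(O, X) = X/7
m(G, D) = D + G
j(y) = 14*y*(1 + 2*y) (j(y) = 7*((y + (1 + y))*(y + y)) = 7*((1 + 2*y)*(2*y)) = 7*(2*y*(1 + 2*y)) = 14*y*(1 + 2*y))
W = 239 - 2*sqrt(26) (W = 239 - sqrt((1/7)*(-7) + 105) = 239 - sqrt(-1 + 105) = 239 - sqrt(104) = 239 - 2*sqrt(26) ≈ 228.80)
j(23) + W = 14*23*(1 + 2*23) + (239 - 2*sqrt(26)) = 14*23*(1 + 46) + (239 - 2*sqrt(26)) = 14*23*47 + (239 - 2*sqrt(26)) = 15134 + (239 - 2*sqrt(26)) = 15373 - 2*sqrt(26)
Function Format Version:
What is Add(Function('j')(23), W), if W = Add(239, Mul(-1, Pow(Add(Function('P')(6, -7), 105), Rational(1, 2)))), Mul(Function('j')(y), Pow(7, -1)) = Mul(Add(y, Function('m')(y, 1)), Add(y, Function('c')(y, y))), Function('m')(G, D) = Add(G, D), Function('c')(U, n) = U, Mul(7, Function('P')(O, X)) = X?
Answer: Add(15373, Mul(-2, Pow(26, Rational(1, 2)))) ≈ 15363.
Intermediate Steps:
Function('P')(O, X) = Mul(Rational(1, 7), X)
Function('m')(G, D) = Add(D, G)
Function('j')(y) = Mul(14, y, Add(1, Mul(2, y))) (Function('j')(y) = Mul(7, Mul(Add(y, Add(1, y)), Add(y, y))) = Mul(7, Mul(Add(1, Mul(2, y)), Mul(2, y))) = Mul(7, Mul(2, y, Add(1, Mul(2, y)))) = Mul(14, y, Add(1, Mul(2, y))))
W = Add(239, Mul(-2, Pow(26, Rational(1, 2)))) (W = Add(239, Mul(-1, Pow(Add(Mul(Rational(1, 7), -7), 105), Rational(1, 2)))) = Add(239, Mul(-1, Pow(Add(-1, 105), Rational(1, 2)))) = Add(239, Mul(-1, Pow(104, Rational(1, 2)))) = Add(239, Mul(-1, Mul(2, Pow(26, Rational(1, 2))))) = Add(239, Mul(-2, Pow(26, Rational(1, 2)))) ≈ 228.80)
Add(Function('j')(23), W) = Add(Mul(14, 23, Add(1, Mul(2, 23))), Add(239, Mul(-2, Pow(26, Rational(1, 2))))) = Add(Mul(14, 23, Add(1, 46)), Add(239, Mul(-2, Pow(26, Rational(1, 2))))) = Add(Mul(14, 23, 47), Add(239, Mul(-2, Pow(26, Rational(1, 2))))) = Add(15134, Add(239, Mul(-2, Pow(26, Rational(1, 2))))) = Add(15373, Mul(-2, Pow(26, Rational(1, 2))))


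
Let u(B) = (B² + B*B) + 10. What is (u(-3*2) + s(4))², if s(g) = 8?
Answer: 8100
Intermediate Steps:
u(B) = 10 + 2*B² (u(B) = (B² + B²) + 10 = 2*B² + 10 = 10 + 2*B²)
(u(-3*2) + s(4))² = ((10 + 2*(-3*2)²) + 8)² = ((10 + 2*(-6)²) + 8)² = ((10 + 2*36) + 8)² = ((10 + 72) + 8)² = (82 + 8)² = 90² = 8100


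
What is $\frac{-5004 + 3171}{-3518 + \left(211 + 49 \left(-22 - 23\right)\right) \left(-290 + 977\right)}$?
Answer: $\frac{1833}{1373396} \approx 0.0013346$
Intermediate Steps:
$\frac{-5004 + 3171}{-3518 + \left(211 + 49 \left(-22 - 23\right)\right) \left(-290 + 977\right)} = - \frac{1833}{-3518 + \left(211 + 49 \left(-22 - 23\right)\right) 687} = - \frac{1833}{-3518 + \left(211 + 49 \left(-45\right)\right) 687} = - \frac{1833}{-3518 + \left(211 - 2205\right) 687} = - \frac{1833}{-3518 - 1369878} = - \frac{1833}{-1373396} = \left(-1833\right) \left(- \frac{1}{1373396}\right) = \frac{1833}{1373396}$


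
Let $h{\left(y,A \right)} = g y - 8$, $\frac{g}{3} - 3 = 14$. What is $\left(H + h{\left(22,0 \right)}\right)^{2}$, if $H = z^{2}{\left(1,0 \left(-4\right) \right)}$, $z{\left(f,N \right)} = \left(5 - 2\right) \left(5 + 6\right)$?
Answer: $4853209$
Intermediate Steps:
$g = 51$ ($g = 9 + 3 \cdot 14 = 9 + 42 = 51$)
$z{\left(f,N \right)} = 33$ ($z{\left(f,N \right)} = 3 \cdot 11 = 33$)
$h{\left(y,A \right)} = -8 + 51 y$ ($h{\left(y,A \right)} = 51 y - 8 = -8 + 51 y$)
$H = 1089$ ($H = 33^{2} = 1089$)
$\left(H + h{\left(22,0 \right)}\right)^{2} = \left(1089 + \left(-8 + 51 \cdot 22\right)\right)^{2} = \left(1089 + \left(-8 + 1122\right)\right)^{2} = \left(1089 + 1114\right)^{2} = 2203^{2} = 4853209$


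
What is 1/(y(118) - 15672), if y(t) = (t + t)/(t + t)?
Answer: -1/15671 ≈ -6.3812e-5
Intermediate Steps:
y(t) = 1 (y(t) = (2*t)/((2*t)) = (2*t)*(1/(2*t)) = 1)
1/(y(118) - 15672) = 1/(1 - 15672) = 1/(-15671) = -1/15671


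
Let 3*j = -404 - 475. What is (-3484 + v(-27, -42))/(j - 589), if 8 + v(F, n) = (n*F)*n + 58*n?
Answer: 8926/147 ≈ 60.721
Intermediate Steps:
j = -293 (j = (-404 - 475)/3 = (⅓)*(-879) = -293)
v(F, n) = -8 + 58*n + F*n² (v(F, n) = -8 + ((n*F)*n + 58*n) = -8 + ((F*n)*n + 58*n) = -8 + (F*n² + 58*n) = -8 + (58*n + F*n²) = -8 + 58*n + F*n²)
(-3484 + v(-27, -42))/(j - 589) = (-3484 + (-8 + 58*(-42) - 27*(-42)²))/(-293 - 589) = (-3484 + (-8 - 2436 - 27*1764))/(-882) = (-3484 + (-8 - 2436 - 47628))*(-1/882) = (-3484 - 50072)*(-1/882) = -53556*(-1/882) = 8926/147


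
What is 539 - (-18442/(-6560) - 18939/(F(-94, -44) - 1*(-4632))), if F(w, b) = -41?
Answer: 8136307029/15058480 ≈ 540.31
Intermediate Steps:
539 - (-18442/(-6560) - 18939/(F(-94, -44) - 1*(-4632))) = 539 - (-18442/(-6560) - 18939/(-41 - 1*(-4632))) = 539 - (-18442*(-1/6560) - 18939/(-41 + 4632)) = 539 - (9221/3280 - 18939/4591) = 539 - 1*(-19786309/15058480) = 539 + 19786309/15058480 = 8136307029/15058480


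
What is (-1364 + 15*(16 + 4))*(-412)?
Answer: 438368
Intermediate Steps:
(-1364 + 15*(16 + 4))*(-412) = (-1364 + 15*20)*(-412) = (-1364 + 300)*(-412) = -1064*(-412) = 438368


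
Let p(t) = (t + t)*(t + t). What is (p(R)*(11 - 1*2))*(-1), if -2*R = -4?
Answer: -144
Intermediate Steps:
R = 2 (R = -1/2*(-4) = 2)
p(t) = 4*t**2 (p(t) = (2*t)*(2*t) = 4*t**2)
(p(R)*(11 - 1*2))*(-1) = ((4*2**2)*(11 - 1*2))*(-1) = ((4*4)*(11 - 2))*(-1) = (16*9)*(-1) = 144*(-1) = -144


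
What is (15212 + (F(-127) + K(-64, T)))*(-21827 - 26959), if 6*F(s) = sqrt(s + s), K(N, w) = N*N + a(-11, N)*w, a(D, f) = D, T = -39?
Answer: -962889282 - 8131*I*sqrt(254) ≈ -9.6289e+8 - 1.2959e+5*I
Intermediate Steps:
K(N, w) = N**2 - 11*w (K(N, w) = N*N - 11*w = N**2 - 11*w)
F(s) = sqrt(2)*sqrt(s)/6 (F(s) = sqrt(s + s)/6 = sqrt(2*s)/6 = (sqrt(2)*sqrt(s))/6 = sqrt(2)*sqrt(s)/6)
(15212 + (F(-127) + K(-64, T)))*(-21827 - 26959) = (15212 + (sqrt(2)*sqrt(-127)/6 + ((-64)**2 - 11*(-39))))*(-21827 - 26959) = (15212 + (sqrt(2)*(I*sqrt(127))/6 + (4096 + 429)))*(-48786) = (15212 + (I*sqrt(254)/6 + 4525))*(-48786) = (15212 + (4525 + I*sqrt(254)/6))*(-48786) = (19737 + I*sqrt(254)/6)*(-48786) = -962889282 - 8131*I*sqrt(254)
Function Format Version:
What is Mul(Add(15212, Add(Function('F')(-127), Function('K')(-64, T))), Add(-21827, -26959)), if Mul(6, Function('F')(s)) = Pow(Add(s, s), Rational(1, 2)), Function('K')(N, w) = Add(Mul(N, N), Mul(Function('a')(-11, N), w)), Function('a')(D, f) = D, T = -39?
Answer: Add(-962889282, Mul(-8131, I, Pow(254, Rational(1, 2)))) ≈ Add(-9.6289e+8, Mul(-1.2959e+5, I))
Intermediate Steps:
Function('K')(N, w) = Add(Pow(N, 2), Mul(-11, w)) (Function('K')(N, w) = Add(Mul(N, N), Mul(-11, w)) = Add(Pow(N, 2), Mul(-11, w)))
Function('F')(s) = Mul(Rational(1, 6), Pow(2, Rational(1, 2)), Pow(s, Rational(1, 2))) (Function('F')(s) = Mul(Rational(1, 6), Pow(Add(s, s), Rational(1, 2))) = Mul(Rational(1, 6), Pow(Mul(2, s), Rational(1, 2))) = Mul(Rational(1, 6), Mul(Pow(2, Rational(1, 2)), Pow(s, Rational(1, 2)))) = Mul(Rational(1, 6), Pow(2, Rational(1, 2)), Pow(s, Rational(1, 2))))
Mul(Add(15212, Add(Function('F')(-127), Function('K')(-64, T))), Add(-21827, -26959)) = Mul(Add(15212, Add(Mul(Rational(1, 6), Pow(2, Rational(1, 2)), Pow(-127, Rational(1, 2))), Add(Pow(-64, 2), Mul(-11, -39)))), Add(-21827, -26959)) = Mul(Add(15212, Add(Mul(Rational(1, 6), Pow(2, Rational(1, 2)), Mul(I, Pow(127, Rational(1, 2)))), Add(4096, 429))), -48786) = Mul(Add(15212, Add(Mul(Rational(1, 6), I, Pow(254, Rational(1, 2))), 4525)), -48786) = Mul(Add(15212, Add(4525, Mul(Rational(1, 6), I, Pow(254, Rational(1, 2))))), -48786) = Mul(Add(19737, Mul(Rational(1, 6), I, Pow(254, Rational(1, 2)))), -48786) = Add(-962889282, Mul(-8131, I, Pow(254, Rational(1, 2))))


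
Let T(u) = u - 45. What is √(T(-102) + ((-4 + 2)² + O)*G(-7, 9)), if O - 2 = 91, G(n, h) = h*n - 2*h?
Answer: 2*I*√2001 ≈ 89.465*I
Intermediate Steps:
G(n, h) = -2*h + h*n
O = 93 (O = 2 + 91 = 93)
T(u) = -45 + u
√(T(-102) + ((-4 + 2)² + O)*G(-7, 9)) = √((-45 - 102) + ((-4 + 2)² + 93)*(9*(-2 - 7))) = √(-147 + ((-2)² + 93)*(9*(-9))) = √(-147 + (4 + 93)*(-81)) = √(-147 + 97*(-81)) = √(-147 - 7857) = √(-8004) = 2*I*√2001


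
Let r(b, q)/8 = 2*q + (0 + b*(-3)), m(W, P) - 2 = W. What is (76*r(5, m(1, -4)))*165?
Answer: -902880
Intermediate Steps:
m(W, P) = 2 + W
r(b, q) = -24*b + 16*q (r(b, q) = 8*(2*q + (0 + b*(-3))) = 8*(2*q + (0 - 3*b)) = 8*(2*q - 3*b) = 8*(-3*b + 2*q) = -24*b + 16*q)
(76*r(5, m(1, -4)))*165 = (76*(-24*5 + 16*(2 + 1)))*165 = (76*(-120 + 16*3))*165 = (76*(-120 + 48))*165 = (76*(-72))*165 = -5472*165 = -902880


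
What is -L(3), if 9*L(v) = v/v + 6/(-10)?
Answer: -2/45 ≈ -0.044444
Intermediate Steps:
L(v) = 2/45 (L(v) = (v/v + 6/(-10))/9 = (1 + 6*(-⅒))/9 = (1 - ⅗)/9 = (⅑)*(⅖) = 2/45)
-L(3) = -1*2/45 = -2/45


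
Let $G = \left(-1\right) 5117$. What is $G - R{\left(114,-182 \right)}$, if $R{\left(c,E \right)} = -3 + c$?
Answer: $-5228$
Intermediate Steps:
$G = -5117$
$G - R{\left(114,-182 \right)} = -5117 - \left(-3 + 114\right) = -5117 - 111 = -5228$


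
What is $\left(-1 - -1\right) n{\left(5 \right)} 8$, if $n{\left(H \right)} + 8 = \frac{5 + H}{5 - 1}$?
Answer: $0$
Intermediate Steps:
$n{\left(H \right)} = - \frac{27}{4} + \frac{H}{4}$ ($n{\left(H \right)} = -8 + \frac{5 + H}{5 - 1} = -8 + \frac{5 + H}{4} = -8 + \left(5 + H\right) \frac{1}{4} = -8 + \left(\frac{5}{4} + \frac{H}{4}\right) = - \frac{27}{4} + \frac{H}{4}$)
$\left(-1 - -1\right) n{\left(5 \right)} 8 = \left(-1 - -1\right) \left(- \frac{27}{4} + \frac{1}{4} \cdot 5\right) 8 = \left(-1 + 1\right) \left(- \frac{27}{4} + \frac{5}{4}\right) 8 = 0 \left(- \frac{11}{2}\right) 8 = 0 \cdot 8 = 0$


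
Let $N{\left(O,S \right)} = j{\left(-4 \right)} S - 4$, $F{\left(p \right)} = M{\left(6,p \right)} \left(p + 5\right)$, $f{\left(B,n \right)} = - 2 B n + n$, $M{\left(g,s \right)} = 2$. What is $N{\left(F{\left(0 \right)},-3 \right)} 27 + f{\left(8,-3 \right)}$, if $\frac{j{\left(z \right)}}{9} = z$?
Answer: $2853$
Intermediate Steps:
$j{\left(z \right)} = 9 z$
$f{\left(B,n \right)} = n - 2 B n$ ($f{\left(B,n \right)} = - 2 B n + n = n - 2 B n$)
$F{\left(p \right)} = 10 + 2 p$ ($F{\left(p \right)} = 2 \left(p + 5\right) = 2 \left(5 + p\right) = 10 + 2 p$)
$N{\left(O,S \right)} = -4 - 36 S$ ($N{\left(O,S \right)} = 9 \left(-4\right) S - 4 = - 36 S - 4 = -4 - 36 S$)
$N{\left(F{\left(0 \right)},-3 \right)} 27 + f{\left(8,-3 \right)} = \left(-4 - -108\right) 27 - 3 \left(1 - 16\right) = \left(-4 + 108\right) 27 - 3 \left(1 - 16\right) = 104 \cdot 27 - -45 = 2808 + 45 = 2853$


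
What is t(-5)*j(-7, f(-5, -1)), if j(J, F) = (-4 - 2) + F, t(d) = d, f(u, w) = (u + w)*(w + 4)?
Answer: 120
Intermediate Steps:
f(u, w) = (4 + w)*(u + w) (f(u, w) = (u + w)*(4 + w) = (4 + w)*(u + w))
j(J, F) = -6 + F
t(-5)*j(-7, f(-5, -1)) = -5*(-6 + ((-1)² + 4*(-5) + 4*(-1) - 5*(-1))) = -5*(-6 + (1 - 20 - 4 + 5)) = -5*(-6 - 18) = -5*(-24) = 120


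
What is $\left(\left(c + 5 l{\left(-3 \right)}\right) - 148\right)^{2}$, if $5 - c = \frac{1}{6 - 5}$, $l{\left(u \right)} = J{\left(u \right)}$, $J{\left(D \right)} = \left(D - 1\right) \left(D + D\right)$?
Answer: $576$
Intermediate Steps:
$J{\left(D \right)} = 2 D \left(-1 + D\right)$ ($J{\left(D \right)} = \left(-1 + D\right) 2 D = 2 D \left(-1 + D\right)$)
$l{\left(u \right)} = 2 u \left(-1 + u\right)$
$c = 4$ ($c = 5 - \frac{1}{6 - 5} = 5 - 1^{-1} = 5 - 1 = 4$)
$\left(\left(c + 5 l{\left(-3 \right)}\right) - 148\right)^{2} = \left(\left(4 + 5 \cdot 2 \left(-3\right) \left(-1 - 3\right)\right) - 148\right)^{2} = \left(\left(4 + 5 \cdot 2 \left(-3\right) \left(-4\right)\right) - 148\right)^{2} = \left(\left(4 + 5 \cdot 24\right) - 148\right)^{2} = \left(\left(4 + 120\right) - 148\right)^{2} = \left(124 - 148\right)^{2} = \left(-24\right)^{2} = 576$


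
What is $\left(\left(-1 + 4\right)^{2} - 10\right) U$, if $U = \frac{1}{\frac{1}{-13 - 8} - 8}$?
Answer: $\frac{21}{169} \approx 0.12426$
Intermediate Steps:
$U = - \frac{21}{169}$ ($U = \frac{1}{\frac{1}{-21} - 8} = \frac{1}{- \frac{1}{21} - 8} = \frac{1}{- \frac{169}{21}} = - \frac{21}{169} \approx -0.12426$)
$\left(\left(-1 + 4\right)^{2} - 10\right) U = \left(\left(-1 + 4\right)^{2} - 10\right) \left(- \frac{21}{169}\right) = \left(3^{2} - 10\right) \left(- \frac{21}{169}\right) = \left(9 - 10\right) \left(- \frac{21}{169}\right) = \left(-1\right) \left(- \frac{21}{169}\right) = \frac{21}{169}$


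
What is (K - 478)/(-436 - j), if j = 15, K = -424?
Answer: 2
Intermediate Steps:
(K - 478)/(-436 - j) = (-424 - 478)/(-436 - 1*15) = -902/(-436 - 15) = -902/(-451) = -902*(-1/451) = 2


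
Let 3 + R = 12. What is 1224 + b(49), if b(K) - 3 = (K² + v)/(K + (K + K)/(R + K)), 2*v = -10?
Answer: 936587/735 ≈ 1274.3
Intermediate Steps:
v = -5 (v = (½)*(-10) = -5)
R = 9 (R = -3 + 12 = 9)
b(K) = 3 + (-5 + K²)/(K + 2*K/(9 + K)) (b(K) = 3 + (K² - 5)/(K + (K + K)/(9 + K)) = 3 + (-5 + K²)/(K + (2*K)/(9 + K)) = 3 + (-5 + K²)/(K + 2*K/(9 + K)))
1224 + b(49) = 1224 + (-45 + 49³ + 12*49² + 28*49)/(49*(11 + 49)) = 1224 + (1/49)*(-45 + 117649 + 12*2401 + 1372)/60 = 1224 + (1/49)*(1/60)*(-45 + 117649 + 28812 + 1372) = 1224 + (1/49)*(1/60)*147788 = 1224 + 36947/735 = 936587/735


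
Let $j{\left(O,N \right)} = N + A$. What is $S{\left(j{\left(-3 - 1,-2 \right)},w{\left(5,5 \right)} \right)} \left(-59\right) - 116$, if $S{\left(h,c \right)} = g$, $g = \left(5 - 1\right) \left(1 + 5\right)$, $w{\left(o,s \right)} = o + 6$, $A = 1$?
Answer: $-1532$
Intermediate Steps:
$w{\left(o,s \right)} = 6 + o$
$g = 24$ ($g = 4 \cdot 6 = 24$)
$j{\left(O,N \right)} = 1 + N$ ($j{\left(O,N \right)} = N + 1 = 1 + N$)
$S{\left(h,c \right)} = 24$
$S{\left(j{\left(-3 - 1,-2 \right)},w{\left(5,5 \right)} \right)} \left(-59\right) - 116 = 24 \left(-59\right) - 116 = -1416 - 116 = -1532$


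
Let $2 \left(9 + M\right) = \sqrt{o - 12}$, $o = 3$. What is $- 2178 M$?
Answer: $19602 - 3267 i \approx 19602.0 - 3267.0 i$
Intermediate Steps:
$M = -9 + \frac{3 i}{2}$ ($M = -9 + \frac{\sqrt{3 - 12}}{2} = -9 + \frac{\sqrt{-9}}{2} = -9 + \frac{3 i}{2} \approx -9.0 + 1.5 i$)
$- 2178 M = - 2178 \left(-9 + \frac{3 i}{2}\right) = 19602 - 3267 i$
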